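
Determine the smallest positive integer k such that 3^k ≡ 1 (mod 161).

By Lagrange's theorem, ord_161(3) divides φ(161) = φ(7·23) = (7−1)·(23−1) = 6·22 = 132 = 2^2 · 3 · 11.
Divisors of 132: 1, 2, 3, 4, 6, 11, 12, 22, 33, 44, 66, 132.
Evaluate successive powers at the divisors of 132:
3^1 ≡ 3 (mod 161)
3^2 ≡ 9 (mod 161)
3^3 ≡ 27 (mod 161)
3^4 ≡ 81 (mod 161)
3^6 ≡ 85 (mod 161)
3^11 ≡ 47 (mod 161)
3^12 ≡ 141 (mod 161)
3^22 ≡ 116 (mod 161)
3^33 ≡ 139 (mod 161)
3^44 ≡ 93 (mod 161)
3^66 ≡ 1 (mod 161) ✓
Therefore the multiplicative order of 3 modulo 161 is 66.

66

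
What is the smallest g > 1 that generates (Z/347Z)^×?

2

φ(347) = 347 − 1 = 346 = 2 · 173.
Test candidates g = 2, 3, … against the prime factors q ∈ {2, 173} of φ(347): g is a generator iff g^(346/q) ≢ 1 for every such q.
g = 2: 2^173 ≡ 346; 2^2 ≡ 4 — none is 1, so 2 is a primitive root.
Hence the least primitive root of 347 is 2.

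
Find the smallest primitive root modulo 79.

φ(79) = 79 − 1 = 78 = 2 · 3 · 13.
Test candidates g = 2, 3, … against the prime factors q ∈ {2, 3, 13} of φ(79): g is a generator iff g^(78/q) ≢ 1 for every such q.
g = 2: 2^39 ≡ 1 — hits 1, so not a primitive root.
g = 3: 3^39 ≡ 78; 3^26 ≡ 23; 3^6 ≡ 18 — none is 1, so 3 is a primitive root.
The smallest primitive root modulo 79 is 3.

3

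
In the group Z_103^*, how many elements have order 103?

0

φ(103) = 103 − 1 = 102 = 2 · 3 · 17.
(Z/103Z)^× is cyclic (|G| = 102); a cyclic group of order m has exactly φ(d) elements of each order d | m, and none otherwise.
Here 102 is not a multiple of 103, so there are no elements of order 103.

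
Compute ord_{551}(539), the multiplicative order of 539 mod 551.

12

The order of 539 must divide φ(551) = φ(19·29) = (19−1)·(29−1) = 18·28 = 504 = 2^3 · 3^2 · 7.
Divisors of 504: 1, 2, 3, 4, 6, 7, 8, 9, 12, 14, 18, 21, 24, 28, 36, 42, 56, 63, 72, 84, 126, 168, 252, 504.
Compute 539^d (mod 551) for the divisors d until we hit 1:
539^1 ≡ 539 (mod 551)
539^2 ≡ 144 (mod 551)
539^3 ≡ 476 (mod 551)
539^4 ≡ 349 (mod 551)
539^6 ≡ 115 (mod 551)
539^7 ≡ 273 (mod 551)
539^8 ≡ 30 (mod 551)
539^9 ≡ 191 (mod 551)
539^12 ≡ 1 (mod 551) ✓
The smallest such exponent is 12, so the order of 539 is 12.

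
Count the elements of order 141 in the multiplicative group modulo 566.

92

φ(566) = φ(2)·φ(283) = 1·282 = 282 = 2 · 3 · 47.
In a cyclic group of order 282, there are φ(d) elements of order d for each divisor d of 282, and zero for non-divisors.
141 = 3 · 47 divides 282, and φ(141) = 92.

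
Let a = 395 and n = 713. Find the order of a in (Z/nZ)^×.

110

ord(395) | φ(713) = φ(23·31) = (23−1)·(31−1) = 22·30 = 660 = 2^2 · 3 · 5 · 11.
Divisors of 660: 1, 2, 3, 4, 5, 6, 10, 11, 12, 15, 20, 22, 30, 33, 44, 55, 60, 66, 110, 132, 165, 220, 330, 660.
Evaluate successive powers at the divisors of 660:
395^1 ≡ 395 (mod 713)
395^2 ≡ 591 (mod 713)
395^3 ≡ 294 (mod 713)
395^4 ≡ 624 (mod 713)
395^5 ≡ 495 (mod 713)
395^6 ≡ 163 (mod 713)
395^10 ≡ 466 (mod 713)
395^11 ≡ 116 (mod 713)
395^12 ≡ 188 (mod 713)
395^15 ≡ 371 (mod 713)
395^20 ≡ 404 (mod 713)
395^22 ≡ 622 (mod 713)
395^30 ≡ 32 (mod 713)
395^33 ≡ 139 (mod 713)
395^44 ≡ 438 (mod 713)
395^55 ≡ 185 (mod 713)
395^60 ≡ 311 (mod 713)
395^66 ≡ 70 (mod 713)
395^110 ≡ 1 (mod 713) ✓
The smallest such exponent is 110, so the order of 395 is 110.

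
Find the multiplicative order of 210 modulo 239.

238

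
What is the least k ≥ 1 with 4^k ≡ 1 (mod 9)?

The order of 4 must divide φ(9) = φ(3^2) = 3·(3−1) = 6 = 2 · 3.
Divisors of 6: 1, 2, 3, 6.
Check 4^d mod 9 for each divisor in increasing order:
4^1 ≡ 4 (mod 9)
4^2 ≡ 7 (mod 9)
4^3 ≡ 1 (mod 9) ✓
Therefore the multiplicative order of 4 modulo 9 is 3.

3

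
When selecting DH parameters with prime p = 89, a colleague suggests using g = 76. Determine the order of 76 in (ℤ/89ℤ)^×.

88

Since 76 ∈ (Z/89Z)^×, its order divides φ(89) = 89 − 1 = 88 = 2^3 · 11.
Divisors of 88: 1, 2, 4, 8, 11, 22, 44, 88.
Test each divisor d:
76^1 ≡ 76 (mod 89)
76^2 ≡ 80 (mod 89)
76^4 ≡ 81 (mod 89)
76^8 ≡ 64 (mod 89)
76^11 ≡ 12 (mod 89)
76^22 ≡ 55 (mod 89)
76^44 ≡ 88 (mod 89)
76^88 ≡ 1 (mod 89) ✓
Hence ord(76) = 88.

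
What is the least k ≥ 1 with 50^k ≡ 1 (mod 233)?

116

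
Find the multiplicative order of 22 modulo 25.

By Lagrange's theorem, ord_25(22) divides φ(25) = φ(5^2) = 5·(5−1) = 20 = 2^2 · 5.
Divisors of 20: 1, 2, 4, 5, 10, 20.
Check 22^d mod 25 for each divisor in increasing order:
22^1 ≡ 22
22^2 ≡ 9
22^4 ≡ 6
22^5 ≡ 7
22^10 ≡ 24
22^20 ≡ 1
The smallest such exponent is 20, so the order of 22 is 20.

20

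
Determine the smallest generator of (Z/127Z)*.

3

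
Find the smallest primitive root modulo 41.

6

φ(41) = 41 − 1 = 40 = 2^3 · 5.
Test candidates g = 2, 3, … against the prime factors q ∈ {2, 5} of φ(41): g is a generator iff g^(40/q) ≢ 1 for every such q.
g = 2: 2^20 ≡ 1 — hits 1, so not a primitive root.
g = 3: 3^20 ≡ 40; 3^8 ≡ 1 — hits 1, so not a primitive root.
g = 4: 4^20 ≡ 1 — hits 1, so not a primitive root.
g = 5: 5^20 ≡ 1 — hits 1, so not a primitive root.
g = 6: 6^20 ≡ 40; 6^8 ≡ 10 — none is 1, so 6 is a primitive root.
Hence the least primitive root of 41 is 6.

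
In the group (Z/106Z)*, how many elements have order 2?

1

φ(106) = φ(2)·φ(53) = 1·52 = 52 = 2^2 · 13.
In a cyclic group of order 52, there are φ(d) elements of order d for each divisor d of 52, and zero for non-divisors.
2 | 52, and φ(2) = 2 − 1 = 1.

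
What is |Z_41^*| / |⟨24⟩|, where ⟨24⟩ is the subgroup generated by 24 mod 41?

1

By Lagrange's theorem, ord_41(24) divides φ(41) = 41 − 1 = 40 = 2^3 · 5.
Divisors of 40: 1, 2, 4, 5, 8, 10, 20, 40.
Compute 24^d (mod 41) for the divisors d until we hit 1:
24^1 ≡ 24 (mod 41)
24^2 ≡ 2 (mod 41)
24^4 ≡ 4 (mod 41)
24^5 ≡ 14 (mod 41)
24^8 ≡ 16 (mod 41)
24^10 ≡ 32 (mod 41)
24^20 ≡ 40 (mod 41)
24^40 ≡ 1 (mod 41) ✓
Thus |⟨24⟩| = ord(24) = 40.
Index = |(Z/41Z)^×| / |⟨24⟩| = 40 / 40 = 1.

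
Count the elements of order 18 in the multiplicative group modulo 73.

6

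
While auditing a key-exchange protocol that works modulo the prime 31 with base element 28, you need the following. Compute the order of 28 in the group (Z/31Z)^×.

15

ord(28) | φ(31) = 31 − 1 = 30 = 2 · 3 · 5.
Divisors of 30: 1, 2, 3, 5, 6, 10, 15, 30.
Compute 28^d (mod 31) for the divisors d until we hit 1:
28^1 ≡ 28
28^2 ≡ 9
28^3 ≡ 4
28^5 ≡ 5
28^6 ≡ 16
28^10 ≡ 25
28^15 ≡ 1
Therefore the multiplicative order of 28 modulo 31 is 15.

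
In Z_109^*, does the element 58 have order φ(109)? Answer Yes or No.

Yes

φ(109) = 109 − 1 = 108 = 2^2 · 3^3.
It suffices to check that the order of 58 is not a proper divisor of 108: compute 58^(108/q) for q ∈ {2, 3}.
58^54 ≡ 108 (mod 109)  [q = 2: ≢ 1 ✓]
58^36 ≡ 63 (mod 109)  [q = 3: ≢ 1 ✓]
None equal 1, so ord_109(58) = 108: 58 is a primitive root.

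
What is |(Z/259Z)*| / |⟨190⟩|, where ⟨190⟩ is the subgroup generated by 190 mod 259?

6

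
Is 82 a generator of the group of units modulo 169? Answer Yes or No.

φ(169) = φ(13^2) = 13·(13−1) = 156 = 2^2 · 3 · 13.
82 is a primitive root mod 169 iff 82^(φ(169)/q) ≢ 1 for every prime q | φ(169), i.e. q ∈ {2, 3, 13}.
82^78 ≡ 1 (mod 169)  [q = 2: ≡ 1 ✗]
82^52 ≡ 22 (mod 169)  [q = 3: ≢ 1 ✓]
82^12 ≡ 144 (mod 169)  [q = 13: ≢ 1 ✓]
Since 82^78 ≡ 1, the order of 82 divides 78 < 156, so 82 is not a primitive root.

No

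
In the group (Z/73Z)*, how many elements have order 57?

0

φ(73) = 73 − 1 = 72 = 2^3 · 3^2.
(Z/73Z)^× is cyclic (|G| = 72); a cyclic group of order m has exactly φ(d) elements of each order d | m, and none otherwise.
57 does not divide 72, so no element of (Z/73Z)^× has order 57.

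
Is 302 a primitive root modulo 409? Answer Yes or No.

φ(409) = 409 − 1 = 408 = 2^3 · 3 · 17.
302 is a primitive root mod 409 iff 302^(φ(409)/q) ≢ 1 for every prime q | φ(409), i.e. q ∈ {2, 3, 17}.
302^204 ≡ 408 (mod 409)  [q = 2: ≢ 1 ✓]
302^136 ≡ 355 (mod 409)  [q = 3: ≢ 1 ✓]
302^24 ≡ 150 (mod 409)  [q = 17: ≢ 1 ✓]
All checks pass, so 302 has order 408 and is a primitive root modulo 409.

Yes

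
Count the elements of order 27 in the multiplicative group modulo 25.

0

φ(25) = φ(5^2) = 5·(5−1) = 20 = 2^2 · 5.
(Z/25Z)^× is cyclic (|G| = 20); a cyclic group of order m has exactly φ(d) elements of each order d | m, and none otherwise.
Since 27 ∤ 20, the count is 0.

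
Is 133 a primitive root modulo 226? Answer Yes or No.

φ(226) = φ(2)·φ(113) = 1·112 = 112 = 2^4 · 7.
133 is a primitive root mod 226 iff 133^(φ(226)/q) ≢ 1 for every prime q | φ(226), i.e. q ∈ {2, 7}.
133^56 ≡ 225 (mod 226)  [q = 2: ≢ 1 ✓]
133^16 ≡ 141 (mod 226)  [q = 7: ≢ 1 ✓]
None equal 1, so ord_226(133) = 112: 133 is a primitive root.

Yes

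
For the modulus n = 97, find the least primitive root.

φ(97) = 97 − 1 = 96 = 2^5 · 3.
g is a primitive root iff g^(96/q) ≢ 1 (mod 97) for each prime q ∈ {2, 3}.
g = 2: 2^48 ≡ 1 — hits 1, so not a primitive root.
g = 3: 3^48 ≡ 1 — hits 1, so not a primitive root.
g = 4: 4^48 ≡ 1 — hits 1, so not a primitive root.
g = 5: 5^48 ≡ 96; 5^32 ≡ 35 — none is 1, so 5 is a primitive root.
Hence the least primitive root of 97 is 5.

5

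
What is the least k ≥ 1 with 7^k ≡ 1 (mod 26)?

12

The order of 7 must divide φ(26) = φ(2)·φ(13) = 1·12 = 12 = 2^2 · 3.
Divisors of 12: 1, 2, 3, 4, 6, 12.
Evaluate successive powers at the divisors of 12:
7^1 ≡ 7
7^2 ≡ 23
7^3 ≡ 5
7^4 ≡ 9
7^6 ≡ 25
7^12 ≡ 1
Hence ord(7) = 12.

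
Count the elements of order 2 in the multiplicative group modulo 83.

1

φ(83) = 83 − 1 = 82 = 2 · 41.
In a cyclic group of order 82, there are φ(d) elements of order d for each divisor d of 82, and zero for non-divisors.
2 | 82, and φ(2) = 2 − 1 = 1.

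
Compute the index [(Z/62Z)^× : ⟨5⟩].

ord(5) | φ(62) = φ(2)·φ(31) = 1·30 = 30 = 2 · 3 · 5.
Divisors of 30: 1, 2, 3, 5, 6, 10, 15, 30.
Compute 5^d (mod 62) for the divisors d until we hit 1:
5^1 ≡ 5
5^2 ≡ 25
5^3 ≡ 1
So ord_62(5) = 3, hence |⟨5⟩| = 3.
Index = |(Z/62Z)^×| / |⟨5⟩| = 30 / 3 = 10.

10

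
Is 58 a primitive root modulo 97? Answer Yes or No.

Yes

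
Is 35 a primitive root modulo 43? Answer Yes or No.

φ(43) = 43 − 1 = 42 = 2 · 3 · 7.
It suffices to check that the order of 35 is not a proper divisor of 42: compute 35^(42/q) for q ∈ {2, 3, 7}.
35^21 ≡ 1 (mod 43)  [q = 2: ≡ 1 ✗]
35^14 ≡ 1 (mod 43)  [q = 3: ≡ 1 ✗]
35^6 ≡ 16 (mod 43)  [q = 7: ≢ 1 ✓]
The check at q = 2 fails, so 35 generates a proper subgroup.

No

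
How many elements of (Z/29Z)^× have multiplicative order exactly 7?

6

φ(29) = 29 − 1 = 28 = 2^2 · 7.
Since (Z/29Z)^× is cyclic of order 28, the number of elements of order d is φ(d) when d | 28 and 0 otherwise.
7 | 28, and φ(7) = 7 − 1 = 6.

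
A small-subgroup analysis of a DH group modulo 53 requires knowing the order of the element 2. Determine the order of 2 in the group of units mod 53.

52

ord(2) | φ(53) = 53 − 1 = 52 = 2^2 · 13.
Divisors of 52: 1, 2, 4, 13, 26, 52.
Compute 2^d (mod 53) for the divisors d until we hit 1:
2^1 ≡ 2 (mod 53)
2^2 ≡ 4 (mod 53)
2^4 ≡ 16 (mod 53)
2^13 ≡ 30 (mod 53)
2^26 ≡ 52 (mod 53)
2^52 ≡ 1 (mod 53) ✓
Hence ord(2) = 52.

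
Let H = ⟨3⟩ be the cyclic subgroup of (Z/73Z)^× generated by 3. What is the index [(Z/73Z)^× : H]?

6

By Lagrange's theorem, ord_73(3) divides φ(73) = 73 − 1 = 72 = 2^3 · 3^2.
Divisors of 72: 1, 2, 3, 4, 6, 8, 9, 12, 18, 24, 36, 72.
Evaluate successive powers at the divisors of 72:
3^1 ≡ 3
3^2 ≡ 9
3^3 ≡ 27
3^4 ≡ 8
3^6 ≡ 72
3^8 ≡ 64
3^9 ≡ 46
3^12 ≡ 1
So ord_73(3) = 12, hence |⟨3⟩| = 12.
Index = |(Z/73Z)^×| / |⟨3⟩| = 72 / 12 = 6.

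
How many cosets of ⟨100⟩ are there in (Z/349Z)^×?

ord(100) | φ(349) = 349 − 1 = 348 = 2^2 · 3 · 29.
Divisors of 348: 1, 2, 3, 4, 6, 12, 29, 58, 87, 116, 174, 348.
Check 100^d mod 349 for each divisor in increasing order:
100^1 ≡ 100
100^2 ≡ 228
100^3 ≡ 115
100^4 ≡ 332
100^6 ≡ 312
100^12 ≡ 322
100^29 ≡ 348
100^58 ≡ 1
Thus |⟨100⟩| = ord(100) = 58.
The index is φ(349) / ord(100) = 348 / 58 = 6.

6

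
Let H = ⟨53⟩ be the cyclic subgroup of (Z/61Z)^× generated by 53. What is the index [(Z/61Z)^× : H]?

3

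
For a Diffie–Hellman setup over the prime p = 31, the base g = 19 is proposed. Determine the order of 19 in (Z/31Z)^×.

By Lagrange's theorem, ord_31(19) divides φ(31) = 31 − 1 = 30 = 2 · 3 · 5.
Divisors of 30: 1, 2, 3, 5, 6, 10, 15, 30.
Compute 19^d (mod 31) for the divisors d until we hit 1:
19^1 ≡ 19 (mod 31)
19^2 ≡ 20 (mod 31)
19^3 ≡ 8 (mod 31)
19^5 ≡ 5 (mod 31)
19^6 ≡ 2 (mod 31)
19^10 ≡ 25 (mod 31)
19^15 ≡ 1 (mod 31) ✓
So ord_31(19) = 15.

15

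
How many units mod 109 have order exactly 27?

18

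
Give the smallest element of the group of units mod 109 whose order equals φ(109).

φ(109) = 109 − 1 = 108 = 2^2 · 3^3.
Test candidates g = 2, 3, … against the prime factors q ∈ {2, 3} of φ(109): g is a generator iff g^(108/q) ≢ 1 for every such q.
g = 2: 2^54 ≡ 108; 2^36 ≡ 1 — hits 1, so not a primitive root.
g = 3: 3^54 ≡ 1 — hits 1, so not a primitive root.
g = 4: 4^54 ≡ 1 — hits 1, so not a primitive root.
g = 5: 5^54 ≡ 1 — hits 1, so not a primitive root.
g = 6: 6^54 ≡ 108; 6^36 ≡ 63 — none is 1, so 6 is a primitive root.
Hence the least primitive root of 109 is 6.

6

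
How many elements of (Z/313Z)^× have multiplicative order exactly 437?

0

φ(313) = 313 − 1 = 312 = 2^3 · 3 · 13.
Since (Z/313Z)^× is cyclic of order 312, the number of elements of order d is φ(d) when d | 312 and 0 otherwise.
Here 312 is not a multiple of 437, so there are no elements of order 437.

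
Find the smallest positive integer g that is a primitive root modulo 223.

3

φ(223) = 223 − 1 = 222 = 2 · 3 · 37.
Test candidates g = 2, 3, … against the prime factors q ∈ {2, 3, 37} of φ(223): g is a generator iff g^(222/q) ≢ 1 for every such q.
g = 2: 2^111 ≡ 1 — hits 1, so not a primitive root.
g = 3: 3^111 ≡ 222; 3^74 ≡ 183; 3^6 ≡ 60 — none is 1, so 3 is a primitive root.
The smallest primitive root modulo 223 is 3.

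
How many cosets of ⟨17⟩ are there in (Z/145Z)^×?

Since 17 ∈ (Z/145Z)^×, its order divides φ(145) = φ(5·29) = (5−1)·(29−1) = 4·28 = 112 = 2^4 · 7.
Divisors of 112: 1, 2, 4, 7, 8, 14, 16, 28, 56, 112.
Compute 17^d (mod 145) for the divisors d until we hit 1:
17^1 ≡ 17
17^2 ≡ 144
17^4 ≡ 1
The order of 17 is 4, so the subgroup it generates has 4 elements.
[(Z/145Z)^× : ⟨17⟩] = 112/4 = 28.

28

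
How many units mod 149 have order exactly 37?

φ(149) = 149 − 1 = 148 = 2^2 · 37.
In a cyclic group of order 148, there are φ(d) elements of order d for each divisor d of 148, and zero for non-divisors.
37 | 148, and φ(37) = 37 − 1 = 36.

36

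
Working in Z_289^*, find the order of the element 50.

ord(50) | φ(289) = φ(17^2) = 17·(17−1) = 272 = 2^4 · 17.
Divisors of 272: 1, 2, 4, 8, 16, 17, 34, 68, 136, 272.
Test each divisor d:
50^1 ≡ 50 (mod 289)
50^2 ≡ 188 (mod 289)
50^4 ≡ 86 (mod 289)
50^8 ≡ 171 (mod 289)
50^16 ≡ 52 (mod 289)
50^17 ≡ 288 (mod 289)
50^34 ≡ 1 (mod 289) ✓
So ord_289(50) = 34.

34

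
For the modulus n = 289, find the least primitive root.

3

φ(289) = φ(17^2) = 17·(17−1) = 272 = 2^4 · 17.
g is a primitive root iff g^(272/q) ≢ 1 (mod 289) for each prime q ∈ {2, 17}.
g = 2: 2^136 ≡ 1 — hits 1, so not a primitive root.
g = 3: 3^136 ≡ 288; 3^16 ≡ 171 — none is 1, so 3 is a primitive root.
So 3 is the smallest generator of (Z/289Z)^×.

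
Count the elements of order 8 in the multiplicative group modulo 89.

φ(89) = 89 − 1 = 88 = 2^3 · 11.
In a cyclic group of order 88, there are φ(d) elements of order d for each divisor d of 88, and zero for non-divisors.
8 = 2^3 divides 88, and φ(8) = 4.

4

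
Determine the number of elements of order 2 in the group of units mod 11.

1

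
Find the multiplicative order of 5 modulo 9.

6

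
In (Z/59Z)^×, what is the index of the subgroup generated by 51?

2

Since 51 ∈ (Z/59Z)^×, its order divides φ(59) = 59 − 1 = 58 = 2 · 29.
Divisors of 58: 1, 2, 29, 58.
Check 51^d mod 59 for each divisor in increasing order:
51^1 ≡ 51 (mod 59)
51^2 ≡ 5 (mod 59)
51^29 ≡ 1 (mod 59) ✓
Thus |⟨51⟩| = ord(51) = 29.
Index = |(Z/59Z)^×| / |⟨51⟩| = 58 / 29 = 2.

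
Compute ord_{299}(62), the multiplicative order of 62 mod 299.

66

Since 62 ∈ (Z/299Z)^×, its order divides φ(299) = φ(13·23) = (13−1)·(23−1) = 12·22 = 264 = 2^3 · 3 · 11.
Divisors of 264: 1, 2, 3, 4, 6, 8, 11, 12, 22, 24, 33, 44, 66, 88, 132, 264.
Evaluate successive powers at the divisors of 264:
62^1 ≡ 62
62^2 ≡ 256
62^3 ≡ 25
62^4 ≡ 55
62^6 ≡ 27
62^8 ≡ 35
62^11 ≡ 277
62^12 ≡ 131
62^22 ≡ 185
62^24 ≡ 118
62^33 ≡ 116
62^44 ≡ 139
62^66 ≡ 1
Therefore the multiplicative order of 62 modulo 299 is 66.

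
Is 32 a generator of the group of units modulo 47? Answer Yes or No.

No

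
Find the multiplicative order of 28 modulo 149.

ord(28) | φ(149) = 149 − 1 = 148 = 2^2 · 37.
Divisors of 148: 1, 2, 4, 37, 74, 148.
Check 28^d mod 149 for each divisor in increasing order:
28^1 ≡ 28 (mod 149)
28^2 ≡ 39 (mod 149)
28^4 ≡ 31 (mod 149)
28^37 ≡ 1 (mod 149) ✓
So ord_149(28) = 37.

37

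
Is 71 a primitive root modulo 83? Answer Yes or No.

φ(83) = 83 − 1 = 82 = 2 · 41.
Test 71^(82/q) mod 83 for each prime factor q of 82:
71^41 ≡ 82 (mod 83)  [q = 2: ≢ 1 ✓]
71^2 ≡ 61 (mod 83)  [q = 41: ≢ 1 ✓]
All checks pass, so 71 has order 82 and is a primitive root modulo 83.

Yes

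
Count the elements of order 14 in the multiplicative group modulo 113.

φ(113) = 113 − 1 = 112 = 2^4 · 7.
In a cyclic group of order 112, there are φ(d) elements of order d for each divisor d of 112, and zero for non-divisors.
14 = 2 · 7 divides 112, and φ(14) = 6.

6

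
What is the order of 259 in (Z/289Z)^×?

Since 259 ∈ (Z/289Z)^×, its order divides φ(289) = φ(17^2) = 17·(17−1) = 272 = 2^4 · 17.
Divisors of 272: 1, 2, 4, 8, 16, 17, 34, 68, 136, 272.
Compute 259^d (mod 289) for the divisors d until we hit 1:
259^1 ≡ 259
259^2 ≡ 33
259^4 ≡ 222
259^8 ≡ 154
259^16 ≡ 18
259^17 ≡ 38
259^34 ≡ 288
259^68 ≡ 1
Hence ord(259) = 68.

68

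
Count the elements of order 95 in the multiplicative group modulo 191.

72

φ(191) = 191 − 1 = 190 = 2 · 5 · 19.
(Z/191Z)^× is cyclic (|G| = 190); a cyclic group of order m has exactly φ(d) elements of each order d | m, and none otherwise.
95 = 5 · 19 divides 190, and φ(95) = 72.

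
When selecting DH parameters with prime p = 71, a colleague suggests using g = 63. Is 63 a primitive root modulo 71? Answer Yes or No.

φ(71) = 71 − 1 = 70 = 2 · 5 · 7.
63 is a primitive root mod 71 iff 63^(φ(71)/q) ≢ 1 for every prime q | φ(71), i.e. q ∈ {2, 5, 7}.
63^35 ≡ 70 (mod 71)  [q = 2: ≢ 1 ✓]
63^14 ≡ 57 (mod 71)  [q = 5: ≢ 1 ✓]
63^10 ≡ 20 (mod 71)  [q = 7: ≢ 1 ✓]
All checks pass, so 63 has order 70 and is a primitive root modulo 71.

Yes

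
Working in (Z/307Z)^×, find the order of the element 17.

3

The order of 17 must divide φ(307) = 307 − 1 = 306 = 2 · 3^2 · 17.
Divisors of 306: 1, 2, 3, 6, 9, 17, 18, 34, 51, 102, 153, 306.
Compute 17^d (mod 307) for the divisors d until we hit 1:
17^1 ≡ 17 (mod 307)
17^2 ≡ 289 (mod 307)
17^3 ≡ 1 (mod 307) ✓
Therefore the multiplicative order of 17 modulo 307 is 3.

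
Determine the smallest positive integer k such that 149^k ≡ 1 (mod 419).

Since 149 ∈ (Z/419Z)^×, its order divides φ(419) = 419 − 1 = 418 = 2 · 11 · 19.
Divisors of 418: 1, 2, 11, 19, 22, 38, 209, 418.
Compute 149^d (mod 419) for the divisors d until we hit 1:
149^1 ≡ 149
149^2 ≡ 413
149^11 ≡ 330
149^19 ≡ 300
149^22 ≡ 379
149^38 ≡ 334
149^209 ≡ 1
So ord_419(149) = 209.

209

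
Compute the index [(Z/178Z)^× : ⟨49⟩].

ord(49) | φ(178) = φ(2)·φ(89) = 1·88 = 88 = 2^3 · 11.
Divisors of 88: 1, 2, 4, 8, 11, 22, 44, 88.
Evaluate successive powers at the divisors of 88:
49^1 ≡ 49 (mod 178)
49^2 ≡ 87 (mod 178)
49^4 ≡ 93 (mod 178)
49^8 ≡ 105 (mod 178)
49^11 ≡ 123 (mod 178)
49^22 ≡ 177 (mod 178)
49^44 ≡ 1 (mod 178) ✓
So ord_178(49) = 44, hence |⟨49⟩| = 44.
The index is φ(178) / ord(49) = 88 / 44 = 2.

2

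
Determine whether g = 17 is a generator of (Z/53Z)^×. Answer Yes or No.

φ(53) = 53 − 1 = 52 = 2^2 · 13.
Test 17^(52/q) mod 53 for each prime factor q of 52:
17^26 ≡ 1 (mod 53)  [q = 2: ≡ 1 ✗]
17^4 ≡ 46 (mod 53)  [q = 13: ≢ 1 ✓]
The check at q = 2 fails, so 17 generates a proper subgroup.

No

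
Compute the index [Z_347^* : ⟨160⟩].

2

ord(160) | φ(347) = 347 − 1 = 346 = 2 · 173.
Divisors of 346: 1, 2, 173, 346.
Evaluate successive powers at the divisors of 346:
160^1 ≡ 160 (mod 347)
160^2 ≡ 269 (mod 347)
160^173 ≡ 1 (mod 347) ✓
The order of 160 is 173, so the subgroup it generates has 173 elements.
Index = |(Z/347Z)^×| / |⟨160⟩| = 346 / 173 = 2.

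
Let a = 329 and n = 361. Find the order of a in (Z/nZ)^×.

171

By Lagrange's theorem, ord_361(329) divides φ(361) = φ(19^2) = 19·(19−1) = 342 = 2 · 3^2 · 19.
Divisors of 342: 1, 2, 3, 6, 9, 18, 19, 38, 57, 114, 171, 342.
Check 329^d mod 361 for each divisor in increasing order:
329^1 ≡ 329 (mod 361)
329^2 ≡ 302 (mod 361)
329^3 ≡ 83 (mod 361)
329^6 ≡ 30 (mod 361)
329^9 ≡ 324 (mod 361)
329^18 ≡ 286 (mod 361)
329^19 ≡ 234 (mod 361)
329^38 ≡ 245 (mod 361)
329^57 ≡ 292 (mod 361)
329^114 ≡ 68 (mod 361)
329^171 ≡ 1 (mod 361) ✓
The smallest such exponent is 171, so the order of 329 is 171.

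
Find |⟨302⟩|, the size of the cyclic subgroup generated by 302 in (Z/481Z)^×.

The order of 302 must divide φ(481) = φ(13·37) = (13−1)·(37−1) = 12·36 = 432 = 2^4 · 3^3.
Divisors of 432: 1, 2, 3, 4, 6, 8, 9, 12, 16, 18, 24, 27, 36, 48, 54, 72, 108, 144, 216, 432.
Evaluate successive powers at the divisors of 432:
302^1 ≡ 302
302^2 ≡ 295
302^3 ≡ 105
302^4 ≡ 445
302^6 ≡ 443
302^8 ≡ 334
302^9 ≡ 339
302^12 ≡ 1
The smallest such exponent is 12, so the order of 302 is 12.

12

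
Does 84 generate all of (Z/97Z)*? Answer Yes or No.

Yes

φ(97) = 97 − 1 = 96 = 2^5 · 3.
An element g generates (Z/97Z)^× iff g^(96/q) ≢ 1 (mod 97) for each prime q ∈ {2, 3}.
84^48 ≡ 96 (mod 97)  [q = 2: ≢ 1 ✓]
84^32 ≡ 35 (mod 97)  [q = 3: ≢ 1 ✓]
All checks pass, so 84 has order 96 and is a primitive root modulo 97.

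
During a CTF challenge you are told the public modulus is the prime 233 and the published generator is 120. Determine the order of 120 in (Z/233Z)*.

116

The order of 120 must divide φ(233) = 233 − 1 = 232 = 2^3 · 29.
Divisors of 232: 1, 2, 4, 8, 29, 58, 116, 232.
Evaluate successive powers at the divisors of 232:
120^1 ≡ 120 (mod 233)
120^2 ≡ 187 (mod 233)
120^4 ≡ 19 (mod 233)
120^8 ≡ 128 (mod 233)
120^29 ≡ 89 (mod 233)
120^58 ≡ 232 (mod 233)
120^116 ≡ 1 (mod 233) ✓
The smallest such exponent is 116, so the order of 120 is 116.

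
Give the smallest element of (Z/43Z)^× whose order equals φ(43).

3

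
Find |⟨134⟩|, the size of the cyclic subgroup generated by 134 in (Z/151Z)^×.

150

Since 134 ∈ (Z/151Z)^×, its order divides φ(151) = 151 − 1 = 150 = 2 · 3 · 5^2.
Divisors of 150: 1, 2, 3, 5, 6, 10, 15, 25, 30, 50, 75, 150.
Test each divisor d:
134^1 ≡ 134 (mod 151)
134^2 ≡ 138 (mod 151)
134^3 ≡ 70 (mod 151)
134^5 ≡ 147 (mod 151)
134^6 ≡ 68 (mod 151)
134^10 ≡ 16 (mod 151)
134^15 ≡ 87 (mod 151)
134^25 ≡ 33 (mod 151)
134^30 ≡ 19 (mod 151)
134^50 ≡ 32 (mod 151)
134^75 ≡ 150 (mod 151)
134^150 ≡ 1 (mod 151) ✓
The smallest such exponent is 150, so the order of 134 is 150.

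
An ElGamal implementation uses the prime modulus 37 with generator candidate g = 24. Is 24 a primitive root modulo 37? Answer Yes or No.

φ(37) = 37 − 1 = 36 = 2^2 · 3^2.
24 is a primitive root mod 37 iff 24^(φ(37)/q) ≢ 1 for every prime q | φ(37), i.e. q ∈ {2, 3}.
24^18 ≡ 36 (mod 37)  [q = 2: ≢ 1 ✓]
24^12 ≡ 10 (mod 37)  [q = 3: ≢ 1 ✓]
None equal 1, so ord_37(24) = 36: 24 is a primitive root.

Yes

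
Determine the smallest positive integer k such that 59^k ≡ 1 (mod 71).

70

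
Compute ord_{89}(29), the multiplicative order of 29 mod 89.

The order of 29 must divide φ(89) = 89 − 1 = 88 = 2^3 · 11.
Divisors of 88: 1, 2, 4, 8, 11, 22, 44, 88.
Check 29^d mod 89 for each divisor in increasing order:
29^1 ≡ 29
29^2 ≡ 40
29^4 ≡ 87
29^8 ≡ 4
29^11 ≡ 12
29^22 ≡ 55
29^44 ≡ 88
29^88 ≡ 1
So ord_89(29) = 88.

88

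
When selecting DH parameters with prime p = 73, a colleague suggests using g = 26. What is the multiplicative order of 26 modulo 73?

ord(26) | φ(73) = 73 − 1 = 72 = 2^3 · 3^2.
Divisors of 72: 1, 2, 3, 4, 6, 8, 9, 12, 18, 24, 36, 72.
Evaluate successive powers at the divisors of 72:
26^1 ≡ 26
26^2 ≡ 19
26^3 ≡ 56
26^4 ≡ 69
26^6 ≡ 70
26^8 ≡ 16
26^9 ≡ 51
26^12 ≡ 9
26^18 ≡ 46
26^24 ≡ 8
26^36 ≡ 72
26^72 ≡ 1
Hence ord(26) = 72.

72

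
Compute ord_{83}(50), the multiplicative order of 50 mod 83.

82

Since 50 ∈ (Z/83Z)^×, its order divides φ(83) = 83 − 1 = 82 = 2 · 41.
Divisors of 82: 1, 2, 41, 82.
Test each divisor d:
50^1 ≡ 50
50^2 ≡ 10
50^41 ≡ 82
50^82 ≡ 1
Hence ord(50) = 82.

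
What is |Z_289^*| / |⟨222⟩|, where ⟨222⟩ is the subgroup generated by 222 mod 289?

ord(222) | φ(289) = φ(17^2) = 17·(17−1) = 272 = 2^4 · 17.
Divisors of 272: 1, 2, 4, 8, 16, 17, 34, 68, 136, 272.
Check 222^d mod 289 for each divisor in increasing order:
222^1 ≡ 222
222^2 ≡ 154
222^4 ≡ 18
222^8 ≡ 35
222^16 ≡ 69
222^17 ≡ 1
Thus |⟨222⟩| = ord(222) = 17.
The index is φ(289) / ord(222) = 272 / 17 = 16.

16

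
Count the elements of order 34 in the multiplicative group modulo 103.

φ(103) = 103 − 1 = 102 = 2 · 3 · 17.
In a cyclic group of order 102, there are φ(d) elements of order d for each divisor d of 102, and zero for non-divisors.
34 = 2 · 17 divides 102, and φ(34) = 16.

16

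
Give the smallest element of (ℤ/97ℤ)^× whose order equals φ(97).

φ(97) = 97 − 1 = 96 = 2^5 · 3.
g is a primitive root iff g^(96/q) ≢ 1 (mod 97) for each prime q ∈ {2, 3}.
g = 2: 2^48 ≡ 1 — hits 1, so not a primitive root.
g = 3: 3^48 ≡ 1 — hits 1, so not a primitive root.
g = 4: 4^48 ≡ 1 — hits 1, so not a primitive root.
g = 5: 5^48 ≡ 96; 5^32 ≡ 35 — none is 1, so 5 is a primitive root.
So 5 is the smallest generator of (Z/97Z)^×.

5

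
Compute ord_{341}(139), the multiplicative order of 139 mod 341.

10

ord(139) | φ(341) = φ(11·31) = (11−1)·(31−1) = 10·30 = 300 = 2^2 · 3 · 5^2.
Divisors of 300: 1, 2, 3, 4, 5, 6, 10, 12, 15, 20, 25, 30, 50, 60, 75, 100, 150, 300.
Compute 139^d (mod 341) for the divisors d until we hit 1:
139^1 ≡ 139 (mod 341)
139^2 ≡ 225 (mod 341)
139^3 ≡ 244 (mod 341)
139^4 ≡ 157 (mod 341)
139^5 ≡ 340 (mod 341)
139^6 ≡ 202 (mod 341)
139^10 ≡ 1 (mod 341) ✓
Hence ord(139) = 10.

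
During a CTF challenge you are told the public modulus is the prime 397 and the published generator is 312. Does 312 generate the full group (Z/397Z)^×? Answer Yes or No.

No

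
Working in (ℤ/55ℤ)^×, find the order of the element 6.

10

Since 6 ∈ (Z/55Z)^×, its order divides φ(55) = φ(5·11) = (5−1)·(11−1) = 4·10 = 40 = 2^3 · 5.
Divisors of 40: 1, 2, 4, 5, 8, 10, 20, 40.
Evaluate successive powers at the divisors of 40:
6^1 ≡ 6
6^2 ≡ 36
6^4 ≡ 31
6^5 ≡ 21
6^8 ≡ 26
6^10 ≡ 1
Therefore the multiplicative order of 6 modulo 55 is 10.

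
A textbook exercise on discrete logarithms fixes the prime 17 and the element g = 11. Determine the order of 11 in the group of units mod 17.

16

The order of 11 must divide φ(17) = 17 − 1 = 16 = 2^4.
Divisors of 16: 1, 2, 4, 8, 16.
Compute 11^d (mod 17) for the divisors d until we hit 1:
11^1 ≡ 11 (mod 17)
11^2 ≡ 2 (mod 17)
11^4 ≡ 4 (mod 17)
11^8 ≡ 16 (mod 17)
11^16 ≡ 1 (mod 17) ✓
The smallest such exponent is 16, so the order of 11 is 16.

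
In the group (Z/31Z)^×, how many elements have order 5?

4

φ(31) = 31 − 1 = 30 = 2 · 3 · 5.
(Z/31Z)^× is cyclic (|G| = 30); a cyclic group of order m has exactly φ(d) elements of each order d | m, and none otherwise.
5 | 30, and φ(5) = 5 − 1 = 4.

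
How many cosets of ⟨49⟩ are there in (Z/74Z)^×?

By Lagrange's theorem, ord_74(49) divides φ(74) = φ(2)·φ(37) = 1·36 = 36 = 2^2 · 3^2.
Divisors of 36: 1, 2, 3, 4, 6, 9, 12, 18, 36.
Compute 49^d (mod 74) for the divisors d until we hit 1:
49^1 ≡ 49
49^2 ≡ 33
49^3 ≡ 63
49^4 ≡ 53
49^6 ≡ 47
49^9 ≡ 1
So ord_74(49) = 9, hence |⟨49⟩| = 9.
The index is φ(74) / ord(49) = 36 / 9 = 4.

4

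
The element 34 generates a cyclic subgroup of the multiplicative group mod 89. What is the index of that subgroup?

22

The order of 34 must divide φ(89) = 89 − 1 = 88 = 2^3 · 11.
Divisors of 88: 1, 2, 4, 8, 11, 22, 44, 88.
Test each divisor d:
34^1 ≡ 34 (mod 89)
34^2 ≡ 88 (mod 89)
34^4 ≡ 1 (mod 89) ✓
Thus |⟨34⟩| = ord(34) = 4.
[(Z/89Z)^× : ⟨34⟩] = 88/4 = 22.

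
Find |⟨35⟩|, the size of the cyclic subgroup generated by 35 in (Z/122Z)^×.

60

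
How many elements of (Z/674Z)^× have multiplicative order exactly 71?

φ(674) = φ(2)·φ(337) = 1·336 = 336 = 2^4 · 3 · 7.
In a cyclic group of order 336, there are φ(d) elements of order d for each divisor d of 336, and zero for non-divisors.
Here 336 is not a multiple of 71, so there are no elements of order 71.

0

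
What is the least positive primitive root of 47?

φ(47) = 47 − 1 = 46 = 2 · 23.
Test candidates g = 2, 3, … against the prime factors q ∈ {2, 23} of φ(47): g is a generator iff g^(46/q) ≢ 1 for every such q.
g = 2: 2^23 ≡ 1 — hits 1, so not a primitive root.
g = 3: 3^23 ≡ 1 — hits 1, so not a primitive root.
g = 4: 4^23 ≡ 1 — hits 1, so not a primitive root.
g = 5: 5^23 ≡ 46; 5^2 ≡ 25 — none is 1, so 5 is a primitive root.
So 5 is the smallest generator of (Z/47Z)^×.

5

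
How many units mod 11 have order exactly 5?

4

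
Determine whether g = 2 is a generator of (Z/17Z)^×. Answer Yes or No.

φ(17) = 17 − 1 = 16 = 2^4.
An element g generates (Z/17Z)^× iff g^(16/q) ≢ 1 (mod 17) for each prime q ∈ {2}.
2^8 ≡ 1 (mod 17)  [q = 2: ≡ 1 ✗]
2^8 ≡ 1 shows ord(2) | 8, strictly less than φ(17); not a primitive root.

No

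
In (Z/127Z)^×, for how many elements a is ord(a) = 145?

φ(127) = 127 − 1 = 126 = 2 · 3^2 · 7.
(Z/127Z)^× is cyclic (|G| = 126); a cyclic group of order m has exactly φ(d) elements of each order d | m, and none otherwise.
Here 126 is not a multiple of 145, so there are no elements of order 145.

0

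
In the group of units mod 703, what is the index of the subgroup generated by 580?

ord(580) | φ(703) = φ(19·37) = (19−1)·(37−1) = 18·36 = 648 = 2^3 · 3^4.
Divisors of 648: 1, 2, 3, 4, 6, 8, 9, 12, 18, 24, 27, 36, 54, 72, 81, 108, 162, 216, 324, 648.
Evaluate successive powers at the divisors of 648:
580^1 ≡ 580 (mod 703)
580^2 ≡ 366 (mod 703)
580^3 ≡ 677 (mod 703)
580^4 ≡ 386 (mod 703)
580^6 ≡ 676 (mod 703)
580^8 ≡ 663 (mod 703)
580^9 ≡ 702 (mod 703)
580^12 ≡ 26 (mod 703)
580^18 ≡ 1 (mod 703) ✓
Thus |⟨580⟩| = ord(580) = 18.
Index = |(Z/703Z)^×| / |⟨580⟩| = 648 / 18 = 36.

36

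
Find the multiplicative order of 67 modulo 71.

70

The order of 67 must divide φ(71) = 71 − 1 = 70 = 2 · 5 · 7.
Divisors of 70: 1, 2, 5, 7, 10, 14, 35, 70.
Test each divisor d:
67^1 ≡ 67 (mod 71)
67^2 ≡ 16 (mod 71)
67^5 ≡ 41 (mod 71)
67^7 ≡ 17 (mod 71)
67^10 ≡ 48 (mod 71)
67^14 ≡ 5 (mod 71)
67^35 ≡ 70 (mod 71)
67^70 ≡ 1 (mod 71) ✓
Therefore the multiplicative order of 67 modulo 71 is 70.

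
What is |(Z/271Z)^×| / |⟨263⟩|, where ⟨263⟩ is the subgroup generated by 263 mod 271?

By Lagrange's theorem, ord_271(263) divides φ(271) = 271 − 1 = 270 = 2 · 3^3 · 5.
Divisors of 270: 1, 2, 3, 5, 6, 9, 10, 15, 18, 27, 30, 45, 54, 90, 135, 270.
Compute 263^d (mod 271) for the divisors d until we hit 1:
263^1 ≡ 263 (mod 271)
263^2 ≡ 64 (mod 271)
263^3 ≡ 30 (mod 271)
263^5 ≡ 23 (mod 271)
263^6 ≡ 87 (mod 271)
263^9 ≡ 171 (mod 271)
263^10 ≡ 258 (mod 271)
263^15 ≡ 243 (mod 271)
263^18 ≡ 244 (mod 271)
263^27 ≡ 261 (mod 271)
263^30 ≡ 242 (mod 271)
263^45 ≡ 270 (mod 271)
263^54 ≡ 100 (mod 271)
263^90 ≡ 1 (mod 271) ✓
So ord_271(263) = 90, hence |⟨263⟩| = 90.
[(Z/271Z)^× : ⟨263⟩] = 270/90 = 3.

3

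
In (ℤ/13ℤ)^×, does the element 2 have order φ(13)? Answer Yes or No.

Yes

φ(13) = 13 − 1 = 12 = 2^2 · 3.
An element g generates (Z/13Z)^× iff g^(12/q) ≢ 1 (mod 13) for each prime q ∈ {2, 3}.
2^6 ≡ 12 (mod 13)  [q = 2: ≢ 1 ✓]
2^4 ≡ 3 (mod 13)  [q = 3: ≢ 1 ✓]
All checks pass, so 2 has order 12 and is a primitive root modulo 13.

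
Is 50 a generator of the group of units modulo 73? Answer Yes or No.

No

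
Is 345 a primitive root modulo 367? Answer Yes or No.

φ(367) = 367 − 1 = 366 = 2 · 3 · 61.
345 is a primitive root mod 367 iff 345^(φ(367)/q) ≢ 1 for every prime q | φ(367), i.e. q ∈ {2, 3, 61}.
345^183 ≡ 1 (mod 367)  [q = 2: ≡ 1 ✗]
345^122 ≡ 83 (mod 367)  [q = 3: ≢ 1 ✓]
345^6 ≡ 25 (mod 367)  [q = 61: ≢ 1 ✓]
345^183 ≡ 1 shows ord(345) | 183, strictly less than φ(367); not a primitive root.

No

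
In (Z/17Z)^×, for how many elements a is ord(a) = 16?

φ(17) = 17 − 1 = 16 = 2^4.
(Z/17Z)^× is cyclic (|G| = 16); a cyclic group of order m has exactly φ(d) elements of each order d | m, and none otherwise.
16 = 2^4 divides 16, and φ(16) = 8.

8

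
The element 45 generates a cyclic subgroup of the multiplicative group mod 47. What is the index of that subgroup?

1

ord(45) | φ(47) = 47 − 1 = 46 = 2 · 23.
Divisors of 46: 1, 2, 23, 46.
Check 45^d mod 47 for each divisor in increasing order:
45^1 ≡ 45 (mod 47)
45^2 ≡ 4 (mod 47)
45^23 ≡ 46 (mod 47)
45^46 ≡ 1 (mod 47) ✓
So ord_47(45) = 46, hence |⟨45⟩| = 46.
Index = |(Z/47Z)^×| / |⟨45⟩| = 46 / 46 = 1.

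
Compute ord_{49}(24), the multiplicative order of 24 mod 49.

Since 24 ∈ (Z/49Z)^×, its order divides φ(49) = φ(7^2) = 7·(7−1) = 42 = 2 · 3 · 7.
Divisors of 42: 1, 2, 3, 6, 7, 14, 21, 42.
Evaluate successive powers at the divisors of 42:
24^1 ≡ 24
24^2 ≡ 37
24^3 ≡ 6
24^6 ≡ 36
24^7 ≡ 31
24^14 ≡ 30
24^21 ≡ 48
24^42 ≡ 1
So ord_49(24) = 42.

42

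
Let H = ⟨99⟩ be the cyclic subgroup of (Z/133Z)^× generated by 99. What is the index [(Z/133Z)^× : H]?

By Lagrange's theorem, ord_133(99) divides φ(133) = φ(7·19) = (7−1)·(19−1) = 6·18 = 108 = 2^2 · 3^3.
Divisors of 108: 1, 2, 3, 4, 6, 9, 12, 18, 27, 36, 54, 108.
Check 99^d mod 133 for each divisor in increasing order:
99^1 ≡ 99
99^2 ≡ 92
99^3 ≡ 64
99^4 ≡ 85
99^6 ≡ 106
99^9 ≡ 1
The order of 99 is 9, so the subgroup it generates has 9 elements.
Index = |(Z/133Z)^×| / |⟨99⟩| = 108 / 9 = 12.

12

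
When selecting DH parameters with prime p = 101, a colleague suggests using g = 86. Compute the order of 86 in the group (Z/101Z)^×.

100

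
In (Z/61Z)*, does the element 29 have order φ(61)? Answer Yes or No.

φ(61) = 61 − 1 = 60 = 2^2 · 3 · 5.
29 is a primitive root mod 61 iff 29^(φ(61)/q) ≢ 1 for every prime q | φ(61), i.e. q ∈ {2, 3, 5}.
29^30 ≡ 60 (mod 61)  [q = 2: ≢ 1 ✓]
29^20 ≡ 13 (mod 61)  [q = 3: ≢ 1 ✓]
29^12 ≡ 1 (mod 61)  [q = 5: ≡ 1 ✗]
Since 29^12 ≡ 1, the order of 29 divides 12 < 60, so 29 is not a primitive root.

No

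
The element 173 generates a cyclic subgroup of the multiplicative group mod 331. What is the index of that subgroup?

2

The order of 173 must divide φ(331) = 331 − 1 = 330 = 2 · 3 · 5 · 11.
Divisors of 330: 1, 2, 3, 5, 6, 10, 11, 15, 22, 30, 33, 55, 66, 110, 165, 330.
Compute 173^d (mod 331) for the divisors d until we hit 1:
173^1 ≡ 173
173^2 ≡ 139
173^3 ≡ 215
173^5 ≡ 95
173^6 ≡ 216
173^10 ≡ 88
173^11 ≡ 329
173^15 ≡ 85
173^22 ≡ 4
173^30 ≡ 274
173^33 ≡ 323
173^55 ≡ 299
173^66 ≡ 64
173^110 ≡ 31
173^165 ≡ 1
Thus |⟨173⟩| = ord(173) = 165.
The index is φ(331) / ord(173) = 330 / 165 = 2.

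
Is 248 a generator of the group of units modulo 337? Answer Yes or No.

Yes

φ(337) = 337 − 1 = 336 = 2^4 · 3 · 7.
248 is a primitive root mod 337 iff 248^(φ(337)/q) ≢ 1 for every prime q | φ(337), i.e. q ∈ {2, 3, 7}.
248^168 ≡ 336 (mod 337)  [q = 2: ≢ 1 ✓]
248^112 ≡ 208 (mod 337)  [q = 3: ≢ 1 ✓]
248^48 ≡ 8 (mod 337)  [q = 7: ≢ 1 ✓]
None equal 1, so ord_337(248) = 336: 248 is a primitive root.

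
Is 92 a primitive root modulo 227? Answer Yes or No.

No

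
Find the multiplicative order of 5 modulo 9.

Since 5 ∈ (Z/9Z)^×, its order divides φ(9) = φ(3^2) = 3·(3−1) = 6 = 2 · 3.
Divisors of 6: 1, 2, 3, 6.
Compute 5^d (mod 9) for the divisors d until we hit 1:
5^1 ≡ 5 (mod 9)
5^2 ≡ 7 (mod 9)
5^3 ≡ 8 (mod 9)
5^6 ≡ 1 (mod 9) ✓
Therefore the multiplicative order of 5 modulo 9 is 6.

6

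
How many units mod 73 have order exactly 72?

24

φ(73) = 73 − 1 = 72 = 2^3 · 3^2.
(Z/73Z)^× is cyclic (|G| = 72); a cyclic group of order m has exactly φ(d) elements of each order d | m, and none otherwise.
72 = 2^3 · 3^2 divides 72, and φ(72) = 24.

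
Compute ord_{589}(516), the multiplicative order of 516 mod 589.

90

The order of 516 must divide φ(589) = φ(19·31) = (19−1)·(31−1) = 18·30 = 540 = 2^2 · 3^3 · 5.
Divisors of 540: 1, 2, 3, 4, 5, 6, 9, 10, 12, 15, 18, 20, 27, 30, 36, 45, 54, 60, 90, 108, 135, 180, 270, 540.
Check 516^d mod 589 for each divisor in increasing order:
516^1 ≡ 516 (mod 589)
516^2 ≡ 28 (mod 589)
516^3 ≡ 312 (mod 589)
516^4 ≡ 195 (mod 589)
516^5 ≡ 490 (mod 589)
516^6 ≡ 159 (mod 589)
516^9 ≡ 132 (mod 589)
516^10 ≡ 377 (mod 589)
516^12 ≡ 543 (mod 589)
516^15 ≡ 373 (mod 589)
516^18 ≡ 343 (mod 589)
516^20 ≡ 180 (mod 589)
516^27 ≡ 512 (mod 589)
516^30 ≡ 125 (mod 589)
516^36 ≡ 438 (mod 589)
516^45 ≡ 94 (mod 589)
516^54 ≡ 39 (mod 589)
516^60 ≡ 311 (mod 589)
516^90 ≡ 1 (mod 589) ✓
Therefore the multiplicative order of 516 modulo 589 is 90.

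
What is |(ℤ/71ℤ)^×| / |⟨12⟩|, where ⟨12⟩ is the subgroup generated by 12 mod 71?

By Lagrange's theorem, ord_71(12) divides φ(71) = 71 − 1 = 70 = 2 · 5 · 7.
Divisors of 70: 1, 2, 5, 7, 10, 14, 35, 70.
Check 12^d mod 71 for each divisor in increasing order:
12^1 ≡ 12 (mod 71)
12^2 ≡ 2 (mod 71)
12^5 ≡ 48 (mod 71)
12^7 ≡ 25 (mod 71)
12^10 ≡ 32 (mod 71)
12^14 ≡ 57 (mod 71)
12^35 ≡ 1 (mod 71) ✓
The order of 12 is 35, so the subgroup it generates has 35 elements.
[(Z/71Z)^× : ⟨12⟩] = 70/35 = 2.

2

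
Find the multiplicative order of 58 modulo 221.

48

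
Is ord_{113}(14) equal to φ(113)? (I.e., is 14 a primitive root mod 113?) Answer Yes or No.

No

φ(113) = 113 − 1 = 112 = 2^4 · 7.
Test 14^(112/q) mod 113 for each prime factor q of 112:
14^56 ≡ 1 (mod 113)  [q = 2: ≡ 1 ✗]
14^16 ≡ 30 (mod 113)  [q = 7: ≢ 1 ✓]
The check at q = 2 fails, so 14 generates a proper subgroup.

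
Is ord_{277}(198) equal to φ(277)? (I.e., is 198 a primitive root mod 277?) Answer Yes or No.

No

φ(277) = 277 − 1 = 276 = 2^2 · 3 · 23.
It suffices to check that the order of 198 is not a proper divisor of 276: compute 198^(276/q) for q ∈ {2, 3, 23}.
198^138 ≡ 1 (mod 277)  [q = 2: ≡ 1 ✗]
198^92 ≡ 160 (mod 277)  [q = 3: ≢ 1 ✓]
198^12 ≡ 27 (mod 277)  [q = 23: ≢ 1 ✓]
198^138 ≡ 1 shows ord(198) | 138, strictly less than φ(277); not a primitive root.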